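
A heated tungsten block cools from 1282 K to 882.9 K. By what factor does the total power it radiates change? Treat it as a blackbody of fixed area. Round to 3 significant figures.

P ∝ T⁴, so P₂/P₁ = (T₂/T₁)⁴ = (882.9/1282)⁴ = (0.688690)⁴ = 0.225.

P₂/P₁ ≈ 0.225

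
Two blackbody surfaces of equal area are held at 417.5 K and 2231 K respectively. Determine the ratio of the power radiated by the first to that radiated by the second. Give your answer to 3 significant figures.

With equal areas, P₁/P₂ = (T₁/T₂)⁴ = (417.5/2231)⁴ = 1.23×10⁻³.

P₁/P₂ ≈ 1.23×10⁻³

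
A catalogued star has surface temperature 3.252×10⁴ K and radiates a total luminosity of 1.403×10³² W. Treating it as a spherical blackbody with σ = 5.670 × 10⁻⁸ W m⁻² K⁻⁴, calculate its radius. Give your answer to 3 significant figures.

L = 4πR²σT⁴ ⇒ R = √(L/(4πσT⁴)).
σT⁴ = 6.34140×10¹⁰ W/m², so R = √(1.403×10³²/(4π×6.34140×10¹⁰)) = 1.33×10¹⁰ m.

R ≈ 1.33×10¹⁰ m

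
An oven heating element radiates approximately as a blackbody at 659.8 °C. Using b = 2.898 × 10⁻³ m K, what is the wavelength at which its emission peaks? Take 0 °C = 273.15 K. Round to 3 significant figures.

T = 659.8 °C + 273.15 = 932.95 K.
Wien's displacement law: λ_max = b/T = (2.898×10⁻³ m·K)/(932.95 K) = 3.106×10⁻⁶ m.
That is 3.11 μm, in the infrared range.

λ_max ≈ 3.11 μm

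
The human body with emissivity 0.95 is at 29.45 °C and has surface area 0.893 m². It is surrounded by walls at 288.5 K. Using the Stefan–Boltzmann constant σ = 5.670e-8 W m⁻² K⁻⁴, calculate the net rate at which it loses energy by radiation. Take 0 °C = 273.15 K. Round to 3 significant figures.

Net loss ≈ 70.1 W

T = 29.45 °C + 273.15 = 302.60 K.
Area A = 0.893 m².
Net radiated power P_net = εσA(T⁴ − T₀⁴) = 0.95×5.670×10⁻⁸×0.893×(302.60⁴ − 288.5⁴).
T⁴ − T₀⁴ = 8.38447×10⁹ − 6.92761×10⁹ = 1.45686×10⁹ K⁴, so P_net = 70.1 W.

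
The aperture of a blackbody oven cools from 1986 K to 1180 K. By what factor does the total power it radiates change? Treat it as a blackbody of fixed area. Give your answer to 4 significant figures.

P ∝ T⁴, so P₂/P₁ = (T₂/T₁)⁴ = (1180/1986)⁴ = (0.594159)⁴ = 0.1246.

P₂/P₁ ≈ 0.1246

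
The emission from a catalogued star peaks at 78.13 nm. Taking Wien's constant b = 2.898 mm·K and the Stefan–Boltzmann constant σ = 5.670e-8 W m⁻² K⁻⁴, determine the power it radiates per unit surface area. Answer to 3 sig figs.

Wien's law: T = b/λ_max = 2.898×10⁻³/7.813×10⁻⁸ = 37092.0 K.
Then I = σT⁴ = 5.670×10⁻⁸×(37092.0)⁴ = 1.07×10¹¹ W/m².

I ≈ 1.07×10¹¹ W/m²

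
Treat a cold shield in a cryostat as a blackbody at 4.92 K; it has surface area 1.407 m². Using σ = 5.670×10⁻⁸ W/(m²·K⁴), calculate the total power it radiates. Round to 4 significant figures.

Area A = 1.407 m².
P = σAT⁴ = 5.670×10⁻⁸ × 1.407 × (4.92)⁴ = 4.675×10⁻⁵ W.

P ≈ 4.675×10⁻⁵ W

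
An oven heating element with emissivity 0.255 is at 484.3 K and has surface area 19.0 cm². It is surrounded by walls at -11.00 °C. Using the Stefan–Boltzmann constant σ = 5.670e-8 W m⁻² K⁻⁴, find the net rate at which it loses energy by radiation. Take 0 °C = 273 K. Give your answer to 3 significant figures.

Net loss ≈ 1.38 W

Surroundings: T = -11.00 °C + 273 = 262.00 K.
Area A = 19.0 cm² = 1.90×10⁻³ m².
Net radiated power P_net = εσA(T⁴ − T₀⁴) = 0.255×5.670×10⁻⁸×1.90×10⁻³×(484.3⁴ − 262.00⁴).
T⁴ − T₀⁴ = 5.50121×10¹⁰ − 4.71200×10⁹ = 5.03001×10¹⁰ K⁴, so P_net = 1.38 W.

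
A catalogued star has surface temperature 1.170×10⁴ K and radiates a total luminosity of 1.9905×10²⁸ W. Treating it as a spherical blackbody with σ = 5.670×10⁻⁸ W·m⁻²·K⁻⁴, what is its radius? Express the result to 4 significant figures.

R ≈ 1.221×10⁹ m

L = 4πR²σT⁴ ⇒ R = √(L/(4πσT⁴)).
σT⁴ = 1.06249×10⁹ W/m², so R = √(1.9905×10²⁸/(4π×1.06249×10⁹)) = 1.221×10⁹ m.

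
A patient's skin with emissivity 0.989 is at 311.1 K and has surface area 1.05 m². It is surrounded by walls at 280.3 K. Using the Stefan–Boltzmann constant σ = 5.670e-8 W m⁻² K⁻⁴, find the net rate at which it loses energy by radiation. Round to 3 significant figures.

Area A = 1.05 m².
Net radiated power P_net = εσA(T⁴ − T₀⁴) = 0.989×5.670×10⁻⁸×1.05×(311.1⁴ − 280.3⁴).
T⁴ − T₀⁴ = 9.36699×10⁹ − 6.17294×10⁹ = 3.19405×10⁹ K⁴, so P_net = 188 W.

Net loss ≈ 188 W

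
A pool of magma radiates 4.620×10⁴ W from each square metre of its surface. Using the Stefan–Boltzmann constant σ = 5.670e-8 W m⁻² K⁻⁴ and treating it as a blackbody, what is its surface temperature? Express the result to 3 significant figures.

I = σT⁴, so T = (I/σ)^(1/4) = (4.620×10⁴/(5.670×10⁻⁸))^(1/4) = 950 K.

T ≈ 950 K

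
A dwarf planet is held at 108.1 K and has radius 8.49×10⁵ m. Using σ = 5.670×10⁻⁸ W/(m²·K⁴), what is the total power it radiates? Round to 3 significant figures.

Surface area A = 4πR² = 4π(8.49×10⁵ m)² = 9.05785×10¹² m².
P = σAT⁴ = 5.670×10⁻⁸ × 9.05785×10¹² × (108.1)⁴ = 7.01×10¹³ W.

P ≈ 7.01×10¹³ W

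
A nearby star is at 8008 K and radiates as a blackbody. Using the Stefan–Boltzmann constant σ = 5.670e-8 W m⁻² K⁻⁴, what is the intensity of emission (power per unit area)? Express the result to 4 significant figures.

Stefan–Boltzmann: I = σT⁴ = 5.670×10⁻⁸ × (8008)⁴ = 2.332×10⁸ W/m².

I ≈ 2.332×10⁸ W/m²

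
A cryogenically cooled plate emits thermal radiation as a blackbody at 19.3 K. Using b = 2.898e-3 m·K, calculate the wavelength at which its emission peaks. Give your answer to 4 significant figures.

Wien's displacement law: λ_max = b/T = (2.898×10⁻³ m·K)/(19.3 K) = 1.5016×10⁻⁴ m.
That is 1.502×10⁻⁴ m, in the infrared range.

λ_max ≈ 1.502×10⁻⁴ m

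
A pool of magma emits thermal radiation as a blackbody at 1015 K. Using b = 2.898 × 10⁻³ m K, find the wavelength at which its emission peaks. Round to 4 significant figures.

λ_max ≈ 2855 nm

Wien's displacement law: λ_max = b/T = (2.898×10⁻³ m·K)/(1015 K) = 2.8552×10⁻⁶ m.
That is 2855 nm, in the infrared range.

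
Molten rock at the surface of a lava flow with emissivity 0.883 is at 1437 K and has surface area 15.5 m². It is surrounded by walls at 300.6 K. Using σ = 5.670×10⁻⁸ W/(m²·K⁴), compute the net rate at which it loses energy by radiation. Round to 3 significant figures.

Area A = 15.5 m².
Net radiated power P_net = εσA(T⁴ − T₀⁴) = 0.883×5.670×10⁻⁸×15.5×(1437⁴ − 300.6⁴).
T⁴ − T₀⁴ = 4.26410×10¹² − 8.16499×10⁹ = 4.25594×10¹² K⁴, so P_net = 3.30×10⁶ W.

Net loss ≈ 3.30×10⁶ W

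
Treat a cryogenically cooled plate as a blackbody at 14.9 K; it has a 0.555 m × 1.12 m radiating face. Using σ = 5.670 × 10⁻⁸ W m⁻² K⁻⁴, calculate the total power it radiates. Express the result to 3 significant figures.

P ≈ 1.74×10⁻³ W

Area A = 0.555 × 1.12 = 0.6216 m².
P = σAT⁴ = 5.670×10⁻⁸ × 0.6216 × (14.9)⁴ = 1.74×10⁻³ W.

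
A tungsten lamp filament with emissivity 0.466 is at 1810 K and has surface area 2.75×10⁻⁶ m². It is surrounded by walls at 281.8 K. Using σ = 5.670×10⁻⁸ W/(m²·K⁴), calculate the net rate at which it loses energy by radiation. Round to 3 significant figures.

Area A = 2.75×10⁻⁶ m².
Net radiated power P_net = εσA(T⁴ − T₀⁴) = 0.466×5.670×10⁻⁸×2.75×10⁻⁶×(1810⁴ − 281.8⁴).
T⁴ − T₀⁴ = 1.07328×10¹³ − 6.30615×10⁹ = 1.07265×10¹³ K⁴, so P_net = 0.779 W.

Net loss ≈ 0.779 W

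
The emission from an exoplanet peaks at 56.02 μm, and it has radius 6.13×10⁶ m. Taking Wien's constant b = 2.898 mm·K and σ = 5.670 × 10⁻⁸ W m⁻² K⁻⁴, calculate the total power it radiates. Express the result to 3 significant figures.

P ≈ 1.92×10¹⁴ W

Wien's law: T = b/λ_max = 2.898×10⁻³/5.602×10⁻⁵ = 51.7315 K.
Surface area A = 4πR² = 4π(6.13×10⁶ m)² = 4.72205×10¹⁴ m².
Then P = σAT⁴ = 5.670×10⁻⁸×4.72205×10¹⁴×(51.7315)⁴ = 1.92×10¹⁴ W.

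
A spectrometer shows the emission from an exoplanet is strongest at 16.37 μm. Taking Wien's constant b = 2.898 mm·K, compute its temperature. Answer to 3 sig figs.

T ≈ 177 K

Wien's law gives T = b/λ_max = (2.898×10⁻³ m·K)/(1.637×10⁻⁵ m) = 177 K.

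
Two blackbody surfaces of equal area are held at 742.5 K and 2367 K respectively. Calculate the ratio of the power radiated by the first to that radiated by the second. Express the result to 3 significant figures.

P₁/P₂ ≈ 9.68×10⁻³

With equal areas, P₁/P₂ = (T₁/T₂)⁴ = (742.5/2367)⁴ = 9.68×10⁻³.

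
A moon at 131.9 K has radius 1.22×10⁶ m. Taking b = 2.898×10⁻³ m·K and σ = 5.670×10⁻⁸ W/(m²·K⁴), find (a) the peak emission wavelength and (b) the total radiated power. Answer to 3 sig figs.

λ_max ≈ 22.0 μm; P ≈ 3.21×10¹⁴ W

(a) λ_max = b/T = 2.898×10⁻³/131.9 = 2.197×10⁻⁵ m = 22.0 μm.
Surface area A = 4πR² = 4π(1.22×10⁶ m)² = 1.87038×10¹³ m².
(b) P = σAT⁴ = 5.670×10⁻⁸×1.87038×10¹³×(131.9)⁴ = 3.21×10¹⁴ W.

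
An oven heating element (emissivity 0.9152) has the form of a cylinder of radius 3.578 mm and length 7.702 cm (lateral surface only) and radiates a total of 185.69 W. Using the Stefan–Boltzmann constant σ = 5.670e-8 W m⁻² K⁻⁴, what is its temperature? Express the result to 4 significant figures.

Lateral area A = 2πrL = 2π×3.578×10⁻³×0.07702 = 1.73150×10⁻³ m².
P = εσAT⁴ ⇒ T = (P/(εσA))^(1/4) = (185.69/(0.9152×5.670×10⁻⁸×1.73150×10⁻³))^(1/4) = 1199 K.

T ≈ 1199 K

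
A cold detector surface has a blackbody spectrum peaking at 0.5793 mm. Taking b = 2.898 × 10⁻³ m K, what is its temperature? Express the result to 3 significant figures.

T ≈ 5.00 K

Wien's law gives T = b/λ_max = (2.898×10⁻³ m·K)/(5.793×10⁻⁴ m) = 5.00 K.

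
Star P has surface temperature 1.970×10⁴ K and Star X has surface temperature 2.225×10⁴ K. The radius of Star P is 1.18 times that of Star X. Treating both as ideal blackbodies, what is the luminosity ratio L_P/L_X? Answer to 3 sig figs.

L_P/L_X ≈ 0.856

L ∝ R²T⁴, so L_P/L_X = (R_P/R_X)²(T_P/T_X)⁴ = (1.18)² × (1.970×10⁴/2.225×10⁴)⁴ = 1.3924 × 0.614532 = 0.856.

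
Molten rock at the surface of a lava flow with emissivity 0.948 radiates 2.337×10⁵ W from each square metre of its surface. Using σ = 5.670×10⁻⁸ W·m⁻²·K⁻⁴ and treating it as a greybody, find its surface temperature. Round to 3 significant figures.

I = εσT⁴, so T = (I/εσ)^(1/4) = (2.337×10⁵/(0.948×5.670×10⁻⁸))^(1/4) = 1.44×10³ K.

T ≈ 1.44×10³ K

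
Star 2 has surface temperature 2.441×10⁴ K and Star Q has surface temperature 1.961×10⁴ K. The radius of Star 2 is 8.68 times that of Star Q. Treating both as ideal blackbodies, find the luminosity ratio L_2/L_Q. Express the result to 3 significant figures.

L ∝ R²T⁴, so L_2/L_Q = (R_2/R_Q)²(T_2/T_Q)⁴ = (8.68)² × (2.441×10⁴/1.961×10⁴)⁴ = 75.3424 × 2.40083 = 181.

L_2/L_Q ≈ 181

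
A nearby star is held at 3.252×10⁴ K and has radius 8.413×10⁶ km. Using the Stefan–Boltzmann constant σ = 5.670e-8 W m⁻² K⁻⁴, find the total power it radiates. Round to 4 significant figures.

Surface area A = 4πR² = 4π(8.413×10⁹ m)² = 8.89430×10²⁰ m².
P = σAT⁴ = 5.670×10⁻⁸ × 8.89430×10²⁰ × (3.252×10⁴)⁴ = 5.640×10³¹ W.

P ≈ 5.640×10³¹ W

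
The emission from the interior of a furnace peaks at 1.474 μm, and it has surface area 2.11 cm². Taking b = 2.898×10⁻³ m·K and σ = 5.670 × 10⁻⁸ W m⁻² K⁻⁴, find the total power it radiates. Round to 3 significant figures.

P ≈ 179 W

Wien's law: T = b/λ_max = 2.898×10⁻³/1.474×10⁻⁶ = 1966.08 K.
Area A = 2.11 cm² = 2.11×10⁻⁴ m².
Then P = σAT⁴ = 5.670×10⁻⁸×2.11×10⁻⁴×(1966.08)⁴ = 179 W.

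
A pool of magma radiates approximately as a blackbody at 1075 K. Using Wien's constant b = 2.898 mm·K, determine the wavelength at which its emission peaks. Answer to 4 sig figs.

λ_max ≈ 2.696 μm

Wien's displacement law: λ_max = b/T = (2.898×10⁻³ m·K)/(1075 K) = 2.6958×10⁻⁶ m.
That is 2.696 μm, in the infrared range.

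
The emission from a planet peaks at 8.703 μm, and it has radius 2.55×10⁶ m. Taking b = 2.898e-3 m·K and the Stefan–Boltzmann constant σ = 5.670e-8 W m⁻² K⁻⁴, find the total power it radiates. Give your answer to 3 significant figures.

P ≈ 5.70×10¹⁶ W

Wien's law: T = b/λ_max = 2.898×10⁻³/8.703×10⁻⁶ = 332.989 K.
Surface area A = 4πR² = 4π(2.55×10⁶ m)² = 8.17128×10¹³ m².
Then P = σAT⁴ = 5.670×10⁻⁸×8.17128×10¹³×(332.989)⁴ = 5.70×10¹⁶ W.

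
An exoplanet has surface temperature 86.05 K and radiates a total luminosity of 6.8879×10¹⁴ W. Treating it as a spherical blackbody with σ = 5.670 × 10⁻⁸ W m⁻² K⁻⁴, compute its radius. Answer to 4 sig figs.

R ≈ 4.199×10⁶ m

L = 4πR²σT⁴ ⇒ R = √(L/(4πσT⁴)).
σT⁴ = 3.10876 W/m², so R = √(6.8879×10¹⁴/(4π×3.10876)) = 4.199×10⁶ m.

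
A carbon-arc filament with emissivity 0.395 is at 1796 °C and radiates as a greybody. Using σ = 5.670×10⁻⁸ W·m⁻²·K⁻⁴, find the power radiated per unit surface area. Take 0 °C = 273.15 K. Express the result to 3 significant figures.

T = 1796 °C + 273.15 = 2069.15 K.
Stefan–Boltzmann: I = εσT⁴ = 0.395 × 5.670×10⁻⁸ × (2069.15)⁴ = 4.11×10⁵ W/m².

I ≈ 4.11×10⁵ W/m²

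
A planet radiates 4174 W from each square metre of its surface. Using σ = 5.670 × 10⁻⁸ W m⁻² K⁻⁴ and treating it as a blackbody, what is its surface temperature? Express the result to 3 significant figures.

T ≈ 521 K

I = σT⁴, so T = (I/σ)^(1/4) = (4174/(5.670×10⁻⁸))^(1/4) = 521 K.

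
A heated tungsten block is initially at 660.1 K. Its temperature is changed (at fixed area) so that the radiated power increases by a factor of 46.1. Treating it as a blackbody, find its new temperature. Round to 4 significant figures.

P ∝ T⁴, so T₂/T₁ = (P₂/P₁)^(1/4) = (46.1)^(1/4) = 2.60570.
T₂ = 660.1 × 2.60570 = 1720 K.

T₂ ≈ 1720 K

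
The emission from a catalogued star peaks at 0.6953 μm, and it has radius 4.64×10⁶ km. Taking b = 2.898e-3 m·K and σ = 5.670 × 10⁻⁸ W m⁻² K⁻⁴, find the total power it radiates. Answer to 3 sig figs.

Wien's law: T = b/λ_max = 2.898×10⁻³/6.953×10⁻⁷ = 4167.99 K.
Surface area A = 4πR² = 4π(4.64×10⁹ m)² = 2.70549×10²⁰ m².
Then P = σAT⁴ = 5.670×10⁻⁸×2.70549×10²⁰×(4167.99)⁴ = 4.63×10²⁷ W.

P ≈ 4.63×10²⁷ W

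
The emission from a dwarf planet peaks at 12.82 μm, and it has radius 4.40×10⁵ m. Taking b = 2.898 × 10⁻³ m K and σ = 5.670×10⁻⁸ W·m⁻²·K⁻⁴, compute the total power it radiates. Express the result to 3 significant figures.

Wien's law: T = b/λ_max = 2.898×10⁻³/1.282×10⁻⁵ = 226.053 K.
Surface area A = 4πR² = 4π(4.40×10⁵ m)² = 2.43285×10¹² m².
Then P = σAT⁴ = 5.670×10⁻⁸×2.43285×10¹²×(226.053)⁴ = 3.60×10¹⁴ W.

P ≈ 3.60×10¹⁴ W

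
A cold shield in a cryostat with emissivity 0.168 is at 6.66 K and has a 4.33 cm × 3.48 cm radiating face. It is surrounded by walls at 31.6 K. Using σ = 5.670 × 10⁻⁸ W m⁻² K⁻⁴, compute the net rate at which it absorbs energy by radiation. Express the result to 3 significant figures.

Area A = 0.0433 × 0.0348 = 1.50684×10⁻³ m².
Net radiated power P_net = εσA(T⁴ − T₀⁴) = 0.168×5.670×10⁻⁸×1.50684×10⁻³×(6.66⁴ − 31.6⁴).
T⁴ − T₀⁴ = 1967.42 − 9.97122×10⁵ = -9.95155×10⁵ K⁴, so P_net = -1.43×10⁻⁵ W — negative, meaning a net gain of 1.43×10⁻⁵ W.

Net gain ≈ 1.43×10⁻⁵ W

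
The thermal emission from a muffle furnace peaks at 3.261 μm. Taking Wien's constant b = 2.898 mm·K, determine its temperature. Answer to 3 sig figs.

Wien's law gives T = b/λ_max = (2.898×10⁻³ m·K)/(3.261×10⁻⁶ m) = 889 K.

T ≈ 889 K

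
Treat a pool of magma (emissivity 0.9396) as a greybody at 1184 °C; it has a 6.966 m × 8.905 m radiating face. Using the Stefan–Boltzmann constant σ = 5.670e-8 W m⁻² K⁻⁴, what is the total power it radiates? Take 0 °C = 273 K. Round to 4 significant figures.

T = 1184 °C + 273 = 1457 K.
Area A = 6.966 × 8.905 = 62.0322 m².
P = εσAT⁴ = 0.9396 × 5.670×10⁻⁸ × 62.0322 × (1457)⁴ = 1.489×10⁷ W.

P ≈ 1.489×10⁷ W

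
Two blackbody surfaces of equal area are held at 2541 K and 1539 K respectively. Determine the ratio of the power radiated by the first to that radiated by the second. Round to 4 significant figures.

P₁/P₂ ≈ 7.431

With equal areas, P₁/P₂ = (T₁/T₂)⁴ = (2541/1539)⁴ = 7.431.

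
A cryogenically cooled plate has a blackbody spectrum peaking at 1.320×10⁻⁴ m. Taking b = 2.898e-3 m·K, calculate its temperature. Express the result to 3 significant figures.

Wien's law gives T = b/λ_max = (2.898×10⁻³ m·K)/(1.320×10⁻⁴ m) = 22.0 K.

T ≈ 22.0 K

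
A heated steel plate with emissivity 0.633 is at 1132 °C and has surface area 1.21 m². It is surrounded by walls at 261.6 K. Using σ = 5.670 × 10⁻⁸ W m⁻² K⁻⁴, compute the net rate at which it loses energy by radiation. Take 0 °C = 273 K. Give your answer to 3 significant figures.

Net loss ≈ 1.69×10⁵ W

T = 1132 °C + 273 = 1405 K.
Area A = 1.21 m².
Net radiated power P_net = εσA(T⁴ − T₀⁴) = 0.633×5.670×10⁻⁸×1.21×(1405⁴ − 261.6⁴).
T⁴ − T₀⁴ = 3.89677×10¹² − 4.68329×10⁹ = 3.89209×10¹² K⁴, so P_net = 1.69×10⁵ W.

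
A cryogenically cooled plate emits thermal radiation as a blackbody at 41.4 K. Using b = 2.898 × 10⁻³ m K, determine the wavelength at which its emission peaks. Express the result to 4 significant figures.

λ_max ≈ 70.00 μm

Wien's displacement law: λ_max = b/T = (2.898×10⁻³ m·K)/(41.4 K) = 7.0000×10⁻⁵ m.
That is 70.00 μm, in the infrared range.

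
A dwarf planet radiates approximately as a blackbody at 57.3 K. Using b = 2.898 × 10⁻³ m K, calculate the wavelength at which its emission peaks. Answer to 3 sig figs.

λ_max ≈ 50.6 μm

Wien's displacement law: λ_max = b/T = (2.898×10⁻³ m·K)/(57.3 K) = 5.058×10⁻⁵ m.
That is 50.6 μm, in the infrared range.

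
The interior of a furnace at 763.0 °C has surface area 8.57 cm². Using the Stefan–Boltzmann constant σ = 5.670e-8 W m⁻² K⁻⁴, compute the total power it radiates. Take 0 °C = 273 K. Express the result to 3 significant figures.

P ≈ 56.0 W

T = 763.0 °C + 273 = 1036.0 K.
Area A = 8.57 cm² = 8.57×10⁻⁴ m².
P = σAT⁴ = 5.670×10⁻⁸ × 8.57×10⁻⁴ × (1036.0)⁴ = 56.0 W.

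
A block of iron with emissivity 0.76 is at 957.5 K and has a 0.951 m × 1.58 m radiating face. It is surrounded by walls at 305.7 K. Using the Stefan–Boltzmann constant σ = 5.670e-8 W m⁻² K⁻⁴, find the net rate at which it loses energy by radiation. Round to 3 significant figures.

Area A = 0.951 × 1.58 = 1.50258 m².
Net radiated power P_net = εσA(T⁴ − T₀⁴) = 0.76×5.670×10⁻⁸×1.50258×(957.5⁴ − 305.7⁴).
T⁴ − T₀⁴ = 8.40534×10¹¹ − 8.73337×10⁹ = 8.31801×10¹¹ K⁴, so P_net = 5.39×10⁴ W.

Net loss ≈ 5.39×10⁴ W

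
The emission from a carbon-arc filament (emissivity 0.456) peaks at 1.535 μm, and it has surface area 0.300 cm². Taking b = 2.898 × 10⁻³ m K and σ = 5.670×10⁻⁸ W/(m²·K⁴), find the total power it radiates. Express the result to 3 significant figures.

Wien's law: T = b/λ_max = 2.898×10⁻³/1.535×10⁻⁶ = 1887.95 K.
Area A = 0.300 cm² = 3.00×10⁻⁵ m².
Then P = εσAT⁴ = 0.456×5.670×10⁻⁸×3.00×10⁻⁵×(1887.95)⁴ = 9.85 W.

P ≈ 9.85 W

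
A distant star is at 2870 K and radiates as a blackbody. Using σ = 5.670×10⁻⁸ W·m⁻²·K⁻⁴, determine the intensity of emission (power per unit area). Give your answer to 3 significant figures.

Stefan–Boltzmann: I = σT⁴ = 5.670×10⁻⁸ × (2870)⁴ = 3.85×10⁶ W/m².

I ≈ 3.85×10⁶ W/m²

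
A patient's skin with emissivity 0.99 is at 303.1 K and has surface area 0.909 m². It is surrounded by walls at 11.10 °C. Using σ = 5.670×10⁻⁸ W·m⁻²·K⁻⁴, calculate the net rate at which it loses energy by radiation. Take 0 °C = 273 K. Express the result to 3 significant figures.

Net loss ≈ 98.2 W

Surroundings: T = 11.10 °C + 273 = 284.10 K.
Area A = 0.909 m².
Net radiated power P_net = εσA(T⁴ − T₀⁴) = 0.99×5.670×10⁻⁸×0.909×(303.1⁴ − 284.10⁴).
T⁴ − T₀⁴ = 8.44003×10⁹ − 6.51456×10⁹ = 1.92547×10⁹ K⁴, so P_net = 98.2 W.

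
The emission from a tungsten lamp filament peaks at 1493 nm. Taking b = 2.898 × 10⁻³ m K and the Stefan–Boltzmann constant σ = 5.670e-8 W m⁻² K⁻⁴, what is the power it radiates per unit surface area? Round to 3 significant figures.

I ≈ 8.05×10⁵ W/m²

Wien's law: T = b/λ_max = 2.898×10⁻³/1.493×10⁻⁶ = 1941.06 K.
Then I = σT⁴ = 5.670×10⁻⁸×(1941.06)⁴ = 8.05×10⁵ W/m².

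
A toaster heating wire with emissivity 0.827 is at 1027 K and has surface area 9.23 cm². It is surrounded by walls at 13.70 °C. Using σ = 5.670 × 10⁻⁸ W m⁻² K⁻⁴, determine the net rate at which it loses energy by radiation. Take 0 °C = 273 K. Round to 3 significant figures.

Surroundings: T = 13.70 °C + 273 = 286.70 K.
Area A = 9.23 cm² = 9.23×10⁻⁴ m².
Net radiated power P_net = εσA(T⁴ − T₀⁴) = 0.827×5.670×10⁻⁸×9.23×10⁻⁴×(1027⁴ − 286.70⁴).
T⁴ − T₀⁴ = 1.11245×10¹² − 6.75633×10⁹ = 1.10569×10¹² K⁴, so P_net = 47.9 W.

Net loss ≈ 47.9 W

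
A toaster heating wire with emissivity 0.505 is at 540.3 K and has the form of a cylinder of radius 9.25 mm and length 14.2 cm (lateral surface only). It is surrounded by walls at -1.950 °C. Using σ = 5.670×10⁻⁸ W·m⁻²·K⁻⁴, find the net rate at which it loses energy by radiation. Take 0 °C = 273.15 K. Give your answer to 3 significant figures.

Surroundings: T = -1.950 °C + 273.15 = 271.200 K.
Lateral area A = 2πrL = 2π×9.25×10⁻³×0.142 = 8.25296×10⁻³ m².
Net radiated power P_net = εσA(T⁴ − T₀⁴) = 0.505×5.670×10⁻⁸×8.25296×10⁻³×(540.3⁴ − 271.200⁴).
T⁴ − T₀⁴ = 8.52197×10¹⁰ − 5.40952×10⁹ = 7.98102×10¹⁰ K⁴, so P_net = 18.9 W.

Net loss ≈ 18.9 W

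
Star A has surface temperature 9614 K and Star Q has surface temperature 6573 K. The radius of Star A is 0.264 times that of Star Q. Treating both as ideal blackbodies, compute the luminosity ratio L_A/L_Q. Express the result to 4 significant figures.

L_A/L_Q ≈ 0.3190

L ∝ R²T⁴, so L_A/L_Q = (R_A/R_Q)²(T_A/T_Q)⁴ = (0.264)² × (9614/6573)⁴ = 0.069696 × 4.57680 = 0.3190.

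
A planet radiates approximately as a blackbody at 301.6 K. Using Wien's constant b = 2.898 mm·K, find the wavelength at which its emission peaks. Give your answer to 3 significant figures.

λ_max ≈ 9.61 μm

Wien's displacement law: λ_max = b/T = (2.898×10⁻³ m·K)/(301.6 K) = 9.609×10⁻⁶ m.
That is 9.61 μm, in the infrared range.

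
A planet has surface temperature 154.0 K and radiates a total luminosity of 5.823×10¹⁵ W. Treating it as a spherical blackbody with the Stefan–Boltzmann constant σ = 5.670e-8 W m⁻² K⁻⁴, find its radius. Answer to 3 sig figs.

R ≈ 3.81×10⁶ m

L = 4πR²σT⁴ ⇒ R = √(L/(4πσT⁴)).
σT⁴ = 31.8908 W/m², so R = √(5.823×10¹⁵/(4π×31.8908)) = 3.81×10⁶ m.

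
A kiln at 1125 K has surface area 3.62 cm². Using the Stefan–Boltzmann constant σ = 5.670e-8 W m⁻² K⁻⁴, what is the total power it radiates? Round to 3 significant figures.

Area A = 3.62 cm² = 3.62×10⁻⁴ m².
P = σAT⁴ = 5.670×10⁻⁸ × 3.62×10⁻⁴ × (1125)⁴ = 32.9 W.

P ≈ 32.9 W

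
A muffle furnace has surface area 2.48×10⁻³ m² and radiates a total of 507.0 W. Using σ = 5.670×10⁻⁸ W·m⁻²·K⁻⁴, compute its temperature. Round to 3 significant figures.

T ≈ 1.38×10³ K

Area A = 2.48×10⁻³ m².
P = σAT⁴ ⇒ T = (P/(σA))^(1/4) = (507.0/(5.670×10⁻⁸×2.48×10⁻³))^(1/4) = 1.38×10³ K.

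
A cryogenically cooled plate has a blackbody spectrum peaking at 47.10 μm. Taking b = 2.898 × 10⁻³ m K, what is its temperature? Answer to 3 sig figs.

Wien's law gives T = b/λ_max = (2.898×10⁻³ m·K)/(4.710×10⁻⁵ m) = 61.5 K.

T ≈ 61.5 K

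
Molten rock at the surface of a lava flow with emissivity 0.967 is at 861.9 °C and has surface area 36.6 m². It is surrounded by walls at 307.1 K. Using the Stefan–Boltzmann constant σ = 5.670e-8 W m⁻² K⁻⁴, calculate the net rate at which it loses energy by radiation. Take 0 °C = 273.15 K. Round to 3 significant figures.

Net loss ≈ 3.31×10⁶ W

T = 861.9 °C + 273.15 = 1135.05 K.
Area A = 36.6 m².
Net radiated power P_net = εσA(T⁴ − T₀⁴) = 0.967×5.670×10⁻⁸×36.6×(1135.05⁴ − 307.1⁴).
T⁴ − T₀⁴ = 1.65982×10¹² − 8.89445×10⁹ = 1.65093×10¹² K⁴, so P_net = 3.31×10⁶ W.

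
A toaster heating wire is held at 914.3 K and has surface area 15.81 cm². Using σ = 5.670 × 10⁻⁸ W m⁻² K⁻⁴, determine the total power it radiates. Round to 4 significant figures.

P ≈ 62.64 W

Area A = 15.81 cm² = 1.581×10⁻³ m².
P = σAT⁴ = 5.670×10⁻⁸ × 1.581×10⁻³ × (914.3)⁴ = 62.64 W.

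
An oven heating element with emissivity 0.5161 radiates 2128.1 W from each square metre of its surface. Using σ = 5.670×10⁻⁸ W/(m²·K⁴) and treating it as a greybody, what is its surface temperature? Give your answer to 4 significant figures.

T ≈ 519.3 K

I = εσT⁴, so T = (I/εσ)^(1/4) = (2128.1/(0.5161×5.670×10⁻⁸))^(1/4) = 519.3 K.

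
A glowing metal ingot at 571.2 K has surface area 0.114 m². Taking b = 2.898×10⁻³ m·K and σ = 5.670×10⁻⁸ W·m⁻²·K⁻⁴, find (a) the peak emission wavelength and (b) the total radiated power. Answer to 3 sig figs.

(a) λ_max = b/T = 2.898×10⁻³/571.2 = 5.074×10⁻⁶ m = 5.07 μm.
Area A = 0.114 m².
(b) P = σAT⁴ = 5.670×10⁻⁸×0.114×(571.2)⁴ = 688 W.

λ_max ≈ 5.07 μm; P ≈ 688 W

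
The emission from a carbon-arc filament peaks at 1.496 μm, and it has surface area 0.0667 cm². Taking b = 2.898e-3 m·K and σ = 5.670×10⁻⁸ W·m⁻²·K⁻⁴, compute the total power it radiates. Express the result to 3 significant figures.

Wien's law: T = b/λ_max = 2.898×10⁻³/1.496×10⁻⁶ = 1937.17 K.
Area A = 0.0667 cm² = 6.67×10⁻⁶ m².
Then P = σAT⁴ = 5.670×10⁻⁸×6.67×10⁻⁶×(1937.17)⁴ = 5.33 W.

P ≈ 5.33 W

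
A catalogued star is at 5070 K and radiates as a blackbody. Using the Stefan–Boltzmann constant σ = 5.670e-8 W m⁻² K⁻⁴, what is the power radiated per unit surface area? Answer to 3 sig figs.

Stefan–Boltzmann: I = σT⁴ = 5.670×10⁻⁸ × (5070)⁴ = 3.75×10⁷ W/m².

I ≈ 3.75×10⁷ W/m²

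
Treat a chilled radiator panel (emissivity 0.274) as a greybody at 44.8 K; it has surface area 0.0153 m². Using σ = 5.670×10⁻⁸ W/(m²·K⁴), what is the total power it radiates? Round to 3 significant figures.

P ≈ 9.57×10⁻⁴ W

Area A = 0.0153 m².
P = εσAT⁴ = 0.274 × 5.670×10⁻⁸ × 0.0153 × (44.8)⁴ = 9.57×10⁻⁴ W.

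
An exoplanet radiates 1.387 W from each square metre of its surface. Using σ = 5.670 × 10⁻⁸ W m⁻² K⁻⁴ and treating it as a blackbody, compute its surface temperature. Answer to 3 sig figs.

I = σT⁴, so T = (I/σ)^(1/4) = (1.387/(5.670×10⁻⁸))^(1/4) = 70.3 K.

T ≈ 70.3 K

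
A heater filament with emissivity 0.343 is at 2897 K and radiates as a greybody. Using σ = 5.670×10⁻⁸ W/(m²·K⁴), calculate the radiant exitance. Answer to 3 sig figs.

I ≈ 1.37×10⁶ W/m²

Stefan–Boltzmann: I = εσT⁴ = 0.343 × 5.670×10⁻⁸ × (2897)⁴ = 1.37×10⁶ W/m².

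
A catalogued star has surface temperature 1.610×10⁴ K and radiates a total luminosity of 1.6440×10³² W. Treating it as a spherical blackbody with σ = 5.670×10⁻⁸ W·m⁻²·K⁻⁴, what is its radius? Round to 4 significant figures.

L = 4πR²σT⁴ ⇒ R = √(L/(4πσT⁴)).
σT⁴ = 3.80966×10⁹ W/m², so R = √(1.6440×10³²/(4π×3.80966×10⁹)) = 5.860×10¹⁰ m.

R ≈ 5.860×10¹⁰ m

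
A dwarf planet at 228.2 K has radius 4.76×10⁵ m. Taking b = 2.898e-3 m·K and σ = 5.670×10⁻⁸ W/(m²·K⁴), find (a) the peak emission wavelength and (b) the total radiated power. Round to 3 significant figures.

(a) λ_max = b/T = 2.898×10⁻³/228.2 = 1.270×10⁻⁵ m = 12.7 μm.
Surface area A = 4πR² = 4π(4.76×10⁵ m)² = 2.84724×10¹² m².
(b) P = σAT⁴ = 5.670×10⁻⁸×2.84724×10¹²×(228.2)⁴ = 4.38×10¹⁴ W.

λ_max ≈ 12.7 μm; P ≈ 4.38×10¹⁴ W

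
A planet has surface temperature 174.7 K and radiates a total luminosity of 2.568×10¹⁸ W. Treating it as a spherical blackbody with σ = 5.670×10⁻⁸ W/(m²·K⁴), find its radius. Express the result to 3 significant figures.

R ≈ 6.22×10⁷ m

L = 4πR²σT⁴ ⇒ R = √(L/(4πσT⁴)).
σT⁴ = 52.8147 W/m², so R = √(2.568×10¹⁸/(4π×52.8147)) = 6.22×10⁷ m.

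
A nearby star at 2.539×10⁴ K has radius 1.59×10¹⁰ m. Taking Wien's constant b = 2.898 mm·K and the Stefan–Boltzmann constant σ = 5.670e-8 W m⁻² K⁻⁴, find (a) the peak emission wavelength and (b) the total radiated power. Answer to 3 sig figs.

λ_max ≈ 114 nm; P ≈ 7.49×10³¹ W

(a) λ_max = b/T = 2.898×10⁻³/2.539×10⁴ = 1.141×10⁻⁷ m = 114 nm.
Surface area A = 4πR² = 4π(1.59×10¹⁰ m)² = 3.17690×10²¹ m².
(b) P = σAT⁴ = 5.670×10⁻⁸×3.17690×10²¹×(2.539×10⁴)⁴ = 7.49×10³¹ W.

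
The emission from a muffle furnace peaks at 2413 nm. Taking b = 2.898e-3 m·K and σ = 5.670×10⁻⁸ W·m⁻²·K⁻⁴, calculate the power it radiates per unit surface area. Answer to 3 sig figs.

Wien's law: T = b/λ_max = 2.898×10⁻³/2.413×10⁻⁶ = 1200.99 K.
Then I = σT⁴ = 5.670×10⁻⁸×(1200.99)⁴ = 1.18×10⁵ W/m².

I ≈ 1.18×10⁵ W/m²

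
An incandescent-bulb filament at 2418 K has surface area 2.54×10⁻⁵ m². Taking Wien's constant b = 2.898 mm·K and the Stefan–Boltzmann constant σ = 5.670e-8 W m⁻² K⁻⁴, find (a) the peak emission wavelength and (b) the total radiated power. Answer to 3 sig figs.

λ_max ≈ 1.20×10³ nm; P ≈ 49.2 W

(a) λ_max = b/T = 2.898×10⁻³/2418 = 1.199×10⁻⁶ m = 1.20×10³ nm.
Area A = 2.54×10⁻⁵ m².
(b) P = σAT⁴ = 5.670×10⁻⁸×2.54×10⁻⁵×(2418)⁴ = 49.2 W.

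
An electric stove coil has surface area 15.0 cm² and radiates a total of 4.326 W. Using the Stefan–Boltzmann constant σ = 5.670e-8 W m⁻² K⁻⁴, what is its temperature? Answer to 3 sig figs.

Area A = 15.0 cm² = 1.50×10⁻³ m².
P = σAT⁴ ⇒ T = (P/(σA))^(1/4) = (4.326/(5.670×10⁻⁸×1.50×10⁻³))^(1/4) = 475 K.

T ≈ 475 K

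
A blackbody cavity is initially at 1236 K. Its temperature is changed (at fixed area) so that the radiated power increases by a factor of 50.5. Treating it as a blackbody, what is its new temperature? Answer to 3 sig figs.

P ∝ T⁴, so T₂/T₁ = (P₂/P₁)^(1/4) = (50.5)^(1/4) = 2.66577.
T₂ = 1236 × 2.66577 = 3.29×10³ K.

T₂ ≈ 3.29×10³ K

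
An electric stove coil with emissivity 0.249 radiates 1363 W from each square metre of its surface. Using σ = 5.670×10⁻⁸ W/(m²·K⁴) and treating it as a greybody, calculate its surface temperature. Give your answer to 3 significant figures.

I = εσT⁴, so T = (I/εσ)^(1/4) = (1363/(0.249×5.670×10⁻⁸))^(1/4) = 557 K.

T ≈ 557 K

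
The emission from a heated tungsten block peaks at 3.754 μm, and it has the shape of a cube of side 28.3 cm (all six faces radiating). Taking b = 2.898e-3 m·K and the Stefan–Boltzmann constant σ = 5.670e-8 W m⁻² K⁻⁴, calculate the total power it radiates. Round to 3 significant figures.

Wien's law: T = b/λ_max = 2.898×10⁻³/3.754×10⁻⁶ = 771.977 K.
Area A = 6s² = 6×(0.283 m)² = 0.480534 m².
Then P = σAT⁴ = 5.670×10⁻⁸×0.480534×(771.977)⁴ = 9.68×10³ W.

P ≈ 9.68×10³ W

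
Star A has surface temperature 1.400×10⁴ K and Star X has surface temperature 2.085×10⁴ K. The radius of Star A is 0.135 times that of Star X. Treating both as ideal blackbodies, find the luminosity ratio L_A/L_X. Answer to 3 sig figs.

L ∝ R²T⁴, so L_A/L_X = (R_A/R_X)²(T_A/T_X)⁴ = (0.135)² × (1.400×10⁴/2.085×10⁴)⁴ = 0.018225 × 0.203277 = 3.70×10⁻³.

L_A/L_X ≈ 3.70×10⁻³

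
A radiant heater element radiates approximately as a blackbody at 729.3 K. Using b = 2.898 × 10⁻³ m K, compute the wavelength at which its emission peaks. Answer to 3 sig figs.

λ_max ≈ 3.97 μm

Wien's displacement law: λ_max = b/T = (2.898×10⁻³ m·K)/(729.3 K) = 3.974×10⁻⁶ m.
That is 3.97 μm, in the infrared range.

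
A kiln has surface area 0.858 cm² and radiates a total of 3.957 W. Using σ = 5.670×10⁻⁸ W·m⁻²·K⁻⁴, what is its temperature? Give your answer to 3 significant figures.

T ≈ 950 K

Area A = 0.858 cm² = 8.58×10⁻⁵ m².
P = σAT⁴ ⇒ T = (P/(σA))^(1/4) = (3.957/(5.670×10⁻⁸×8.58×10⁻⁵))^(1/4) = 950 K.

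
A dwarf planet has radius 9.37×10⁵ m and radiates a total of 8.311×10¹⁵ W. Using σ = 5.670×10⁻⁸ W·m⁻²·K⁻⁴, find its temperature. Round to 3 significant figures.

Surface area A = 4πR² = 4π(9.37×10⁵ m)² = 1.10329×10¹³ m².
P = σAT⁴ ⇒ T = (P/(σA))^(1/4) = (8.311×10¹⁵/(5.670×10⁻⁸×1.10329×10¹³))^(1/4) = 340 K.

T ≈ 340 K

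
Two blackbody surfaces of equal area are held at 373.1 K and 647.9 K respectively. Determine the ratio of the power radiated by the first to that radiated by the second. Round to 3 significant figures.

With equal areas, P₁/P₂ = (T₁/T₂)⁴ = (373.1/647.9)⁴ = 0.110.

P₁/P₂ ≈ 0.110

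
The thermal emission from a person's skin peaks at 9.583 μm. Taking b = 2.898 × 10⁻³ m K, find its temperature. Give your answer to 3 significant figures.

T ≈ 302 K

Wien's law gives T = b/λ_max = (2.898×10⁻³ m·K)/(9.583×10⁻⁶ m) = 302 K.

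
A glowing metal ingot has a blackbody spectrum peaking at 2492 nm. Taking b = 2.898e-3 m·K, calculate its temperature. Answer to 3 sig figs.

T ≈ 1.16×10³ K

Wien's law gives T = b/λ_max = (2.898×10⁻³ m·K)/(2.492×10⁻⁶ m) = 1.16×10³ K.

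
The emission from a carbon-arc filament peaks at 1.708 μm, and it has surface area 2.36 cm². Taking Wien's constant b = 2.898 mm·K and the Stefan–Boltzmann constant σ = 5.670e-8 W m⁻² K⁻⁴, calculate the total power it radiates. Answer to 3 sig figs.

Wien's law: T = b/λ_max = 2.898×10⁻³/1.708×10⁻⁶ = 1696.72 K.
Area A = 2.36 cm² = 2.36×10⁻⁴ m².
Then P = σAT⁴ = 5.670×10⁻⁸×2.36×10⁻⁴×(1696.72)⁴ = 111 W.

P ≈ 111 W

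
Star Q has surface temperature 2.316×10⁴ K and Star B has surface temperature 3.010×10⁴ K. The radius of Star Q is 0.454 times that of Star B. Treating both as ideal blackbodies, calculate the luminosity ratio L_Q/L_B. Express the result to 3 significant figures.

L ∝ R²T⁴, so L_Q/L_B = (R_Q/R_B)²(T_Q/T_B)⁴ = (0.454)² × (2.316×10⁴/3.010×10⁴)⁴ = 0.206116 × 0.350500 = 0.0722.

L_Q/L_B ≈ 0.0722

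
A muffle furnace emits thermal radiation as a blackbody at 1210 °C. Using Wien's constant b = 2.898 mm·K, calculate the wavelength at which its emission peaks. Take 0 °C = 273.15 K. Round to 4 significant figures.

T = 1210 °C + 273.15 = 1483.15 K.
Wien's displacement law: λ_max = b/T = (2.898×10⁻³ m·K)/(1483.15 K) = 1.9539×10⁻⁶ m.
That is 1.954 μm, in the infrared range.

λ_max ≈ 1.954 μm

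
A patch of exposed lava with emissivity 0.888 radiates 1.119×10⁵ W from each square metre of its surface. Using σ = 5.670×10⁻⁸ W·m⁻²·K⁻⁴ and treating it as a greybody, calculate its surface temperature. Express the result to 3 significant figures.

T ≈ 1.22×10³ K

I = εσT⁴, so T = (I/εσ)^(1/4) = (1.119×10⁵/(0.888×5.670×10⁻⁸))^(1/4) = 1.22×10³ K.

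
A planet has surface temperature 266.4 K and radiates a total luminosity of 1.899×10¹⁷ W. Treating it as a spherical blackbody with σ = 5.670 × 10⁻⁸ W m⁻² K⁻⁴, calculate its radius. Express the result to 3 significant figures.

R ≈ 7.27×10⁶ m

L = 4πR²σT⁴ ⇒ R = √(L/(4πσT⁴)).
σT⁴ = 285.575 W/m², so R = √(1.899×10¹⁷/(4π×285.575)) = 7.27×10⁶ m.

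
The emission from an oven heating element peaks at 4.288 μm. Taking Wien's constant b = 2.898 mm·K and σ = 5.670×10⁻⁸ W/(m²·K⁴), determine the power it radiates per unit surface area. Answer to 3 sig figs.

Wien's law: T = b/λ_max = 2.898×10⁻³/4.288×10⁻⁶ = 675.840 K.
Then I = σT⁴ = 5.670×10⁻⁸×(675.840)⁴ = 1.18×10⁴ W/m².

I ≈ 1.18×10⁴ W/m²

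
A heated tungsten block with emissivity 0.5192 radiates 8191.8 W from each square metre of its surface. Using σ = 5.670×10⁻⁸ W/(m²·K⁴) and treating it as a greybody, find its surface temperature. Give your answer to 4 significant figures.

T ≈ 726.3 K

I = εσT⁴, so T = (I/εσ)^(1/4) = (8191.8/(0.5192×5.670×10⁻⁸))^(1/4) = 726.3 K.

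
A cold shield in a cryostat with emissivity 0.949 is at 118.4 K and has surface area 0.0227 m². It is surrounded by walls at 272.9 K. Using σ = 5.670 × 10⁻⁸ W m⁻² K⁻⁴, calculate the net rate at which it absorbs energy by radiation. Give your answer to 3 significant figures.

Area A = 0.0227 m².
Net radiated power P_net = εσA(T⁴ − T₀⁴) = 0.949×5.670×10⁻⁸×0.0227×(118.4⁴ − 272.9⁴).
T⁴ − T₀⁴ = 1.96520×10⁸ − 5.54644×10⁹ = -5.34992×10⁹ K⁴, so P_net = -6.53 W — negative, meaning a net gain of 6.53 W.

Net gain ≈ 6.53 W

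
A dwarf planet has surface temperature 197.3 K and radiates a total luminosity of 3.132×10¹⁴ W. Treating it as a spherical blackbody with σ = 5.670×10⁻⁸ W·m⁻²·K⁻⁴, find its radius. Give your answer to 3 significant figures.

R ≈ 5.39×10⁵ m

L = 4πR²σT⁴ ⇒ R = √(L/(4πσT⁴)).
σT⁴ = 85.9194 W/m², so R = √(3.132×10¹⁴/(4π×85.9194)) = 5.39×10⁵ m.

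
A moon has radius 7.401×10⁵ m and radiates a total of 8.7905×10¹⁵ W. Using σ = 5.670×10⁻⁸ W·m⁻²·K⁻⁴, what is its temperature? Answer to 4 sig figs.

Surface area A = 4πR² = 4π(7.401×10⁵ m)² = 6.88320×10¹² m².
P = σAT⁴ ⇒ T = (P/(σA))^(1/4) = (8.7905×10¹⁵/(5.670×10⁻⁸×6.88320×10¹²))^(1/4) = 387.4 K.

T ≈ 387.4 K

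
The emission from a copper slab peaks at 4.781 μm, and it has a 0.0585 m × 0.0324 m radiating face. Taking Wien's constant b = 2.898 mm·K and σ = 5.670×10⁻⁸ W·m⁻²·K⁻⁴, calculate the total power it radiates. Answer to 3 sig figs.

Wien's law: T = b/λ_max = 2.898×10⁻³/4.781×10⁻⁶ = 606.149 K.
Area A = 0.0585 × 0.0324 = 1.8954×10⁻³ m².
Then P = σAT⁴ = 5.670×10⁻⁸×1.8954×10⁻³×(606.149)⁴ = 14.5 W.

P ≈ 14.5 W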